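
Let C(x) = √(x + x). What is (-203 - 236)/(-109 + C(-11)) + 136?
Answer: 1666659/11903 + 439*I*√22/11903 ≈ 140.02 + 0.17299*I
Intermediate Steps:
C(x) = √2*√x (C(x) = √(2*x) = √2*√x)
(-203 - 236)/(-109 + C(-11)) + 136 = (-203 - 236)/(-109 + √2*√(-11)) + 136 = -439/(-109 + √2*(I*√11)) + 136 = -439/(-109 + I*√22) + 136 = 136 - 439/(-109 + I*√22)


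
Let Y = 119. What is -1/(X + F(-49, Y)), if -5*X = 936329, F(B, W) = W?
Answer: 5/935734 ≈ 5.3434e-6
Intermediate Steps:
X = -936329/5 (X = -⅕*936329 = -936329/5 ≈ -1.8727e+5)
-1/(X + F(-49, Y)) = -1/(-936329/5 + 119) = -1/(-935734/5) = -1*(-5/935734) = 5/935734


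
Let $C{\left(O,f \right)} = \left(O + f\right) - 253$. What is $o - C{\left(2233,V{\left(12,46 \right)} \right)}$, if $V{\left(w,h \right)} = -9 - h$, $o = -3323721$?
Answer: $-3325646$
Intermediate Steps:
$C{\left(O,f \right)} = -253 + O + f$
$o - C{\left(2233,V{\left(12,46 \right)} \right)} = -3323721 - \left(-253 + 2233 - 55\right) = -3323721 - 1925 = -3325646$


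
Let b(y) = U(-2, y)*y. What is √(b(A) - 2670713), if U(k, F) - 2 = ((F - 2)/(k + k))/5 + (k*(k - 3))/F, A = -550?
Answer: I*√2686983 ≈ 1639.2*I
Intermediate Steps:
U(k, F) = 2 + (-2 + F)/(10*k) + k*(-3 + k)/F (U(k, F) = 2 + (((F - 2)/(k + k))/5 + (k*(k - 3))/F) = 2 + (((-2 + F)/((2*k)))*(⅕) + (k*(-3 + k))/F) = 2 + (((-2 + F)*(1/(2*k)))*(⅕) + k*(-3 + k)/F) = 2 + (((-2 + F)/(2*k))*(⅕) + k*(-3 + k)/F) = 2 + ((-2 + F)/(10*k) + k*(-3 + k)/F) = 2 + (-2 + F)/(10*k) + k*(-3 + k)/F)
b(y) = y*(21/10 + 10/y - y/20) (b(y) = (2 - ⅕/(-2) + (-2)²/y - 3*(-2)/y + (⅒)*y/(-2))*y = (2 - ⅕*(-½) + 4/y + 6/y + (⅒)*y*(-½))*y = (2 + ⅒ + 4/y + 6/y - y/20)*y = (21/10 + 10/y - y/20)*y = y*(21/10 + 10/y - y/20))
√(b(A) - 2670713) = √((10 + (1/20)*(-550)*(42 - 1*(-550))) - 2670713) = √((10 + (1/20)*(-550)*(42 + 550)) - 2670713) = √((10 + (1/20)*(-550)*592) - 2670713) = √((10 - 16280) - 2670713) = √(-16270 - 2670713) = √(-2686983) = I*√2686983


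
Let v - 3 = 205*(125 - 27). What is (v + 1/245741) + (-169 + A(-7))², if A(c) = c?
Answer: 12549747130/245741 ≈ 51069.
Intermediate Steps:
v = 20093 (v = 3 + 205*(125 - 27) = 3 + 205*98 = 3 + 20090 = 20093)
(v + 1/245741) + (-169 + A(-7))² = (20093 + 1/245741) + (-169 - 7)² = (20093 + 1/245741) + (-176)² = 4937673914/245741 + 30976 = 12549747130/245741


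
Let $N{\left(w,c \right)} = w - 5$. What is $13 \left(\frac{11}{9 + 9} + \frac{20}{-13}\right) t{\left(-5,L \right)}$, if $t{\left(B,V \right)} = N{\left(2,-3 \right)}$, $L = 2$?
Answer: $\frac{217}{6} \approx 36.167$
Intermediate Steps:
$N{\left(w,c \right)} = -5 + w$
$t{\left(B,V \right)} = -3$ ($t{\left(B,V \right)} = -5 + 2 = -3$)
$13 \left(\frac{11}{9 + 9} + \frac{20}{-13}\right) t{\left(-5,L \right)} = 13 \left(\frac{11}{9 + 9} + \frac{20}{-13}\right) \left(-3\right) = 13 \left(\frac{11}{18} + 20 \left(- \frac{1}{13}\right)\right) \left(-3\right) = 13 \left(11 \cdot \frac{1}{18} - \frac{20}{13}\right) \left(-3\right) = 13 \left(\frac{11}{18} - \frac{20}{13}\right) \left(-3\right) = 13 \left(- \frac{217}{234}\right) \left(-3\right) = \left(- \frac{217}{18}\right) \left(-3\right) = \frac{217}{6}$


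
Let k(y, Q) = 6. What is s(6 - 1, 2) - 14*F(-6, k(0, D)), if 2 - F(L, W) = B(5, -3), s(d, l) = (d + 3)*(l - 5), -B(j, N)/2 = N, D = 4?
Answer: 32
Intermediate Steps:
B(j, N) = -2*N
s(d, l) = (-5 + l)*(3 + d) (s(d, l) = (3 + d)*(-5 + l) = (-5 + l)*(3 + d))
F(L, W) = -4 (F(L, W) = 2 - (-2)*(-3) = 2 - 1*6 = 2 - 6 = -4)
s(6 - 1, 2) - 14*F(-6, k(0, D)) = (-15 - 5*(6 - 1) + 3*2 + (6 - 1)*2) - 14*(-4) = (-15 - 5*5 + 6 + 5*2) + 56 = (-15 - 25 + 6 + 10) + 56 = -24 + 56 = 32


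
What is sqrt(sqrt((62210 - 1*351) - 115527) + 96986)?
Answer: sqrt(96986 + 2*I*sqrt(13417)) ≈ 311.43 + 0.372*I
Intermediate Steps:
sqrt(sqrt((62210 - 1*351) - 115527) + 96986) = sqrt(sqrt((62210 - 351) - 115527) + 96986) = sqrt(sqrt(61859 - 115527) + 96986) = sqrt(sqrt(-53668) + 96986) = sqrt(2*I*sqrt(13417) + 96986) = sqrt(96986 + 2*I*sqrt(13417))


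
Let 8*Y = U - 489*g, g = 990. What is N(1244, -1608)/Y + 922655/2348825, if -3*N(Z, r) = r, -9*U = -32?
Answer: 392932322909/1023373187435 ≈ 0.38396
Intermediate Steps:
U = 32/9 (U = -⅑*(-32) = 32/9 ≈ 3.5556)
Y = -2178479/36 (Y = (32/9 - 489*990)/8 = (32/9 - 484110)/8 = (⅛)*(-4356958/9) = -2178479/36 ≈ -60513.)
N(Z, r) = -r/3
N(1244, -1608)/Y + 922655/2348825 = (-⅓*(-1608))/(-2178479/36) + 922655/2348825 = 536*(-36/2178479) + 922655*(1/2348825) = -19296/2178479 + 184531/469765 = 392932322909/1023373187435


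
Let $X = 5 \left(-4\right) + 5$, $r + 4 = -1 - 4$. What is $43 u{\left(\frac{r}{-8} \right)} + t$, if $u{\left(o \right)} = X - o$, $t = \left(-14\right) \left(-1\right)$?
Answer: $- \frac{5435}{8} \approx -679.38$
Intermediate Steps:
$r = -9$ ($r = -4 - 5 = -9$)
$t = 14$
$X = -15$ ($X = -20 + 5 = -15$)
$u{\left(o \right)} = -15 - o$
$43 u{\left(\frac{r}{-8} \right)} + t = 43 \left(-15 - - \frac{9}{-8}\right) + 14 = 43 \left(-15 - \left(-9\right) \left(- \frac{1}{8}\right)\right) + 14 = 43 \left(-15 - \frac{9}{8}\right) + 14 = 43 \left(- \frac{129}{8}\right) + 14 = - \frac{5547}{8} + 14 = - \frac{5435}{8}$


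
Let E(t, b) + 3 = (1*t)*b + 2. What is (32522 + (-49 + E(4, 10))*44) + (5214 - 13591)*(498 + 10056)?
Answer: -88378776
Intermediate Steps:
E(t, b) = -1 + b*t (E(t, b) = -3 + ((1*t)*b + 2) = -3 + (t*b + 2) = -3 + (b*t + 2) = -3 + (2 + b*t) = -1 + b*t)
(32522 + (-49 + E(4, 10))*44) + (5214 - 13591)*(498 + 10056) = (32522 + (-49 + (-1 + 10*4))*44) + (5214 - 13591)*(498 + 10056) = (32522 + (-49 + (-1 + 40))*44) - 8377*10554 = (32522 + (-49 + 39)*44) - 88410858 = (32522 - 10*44) - 88410858 = (32522 - 440) - 88410858 = 32082 - 88410858 = -88378776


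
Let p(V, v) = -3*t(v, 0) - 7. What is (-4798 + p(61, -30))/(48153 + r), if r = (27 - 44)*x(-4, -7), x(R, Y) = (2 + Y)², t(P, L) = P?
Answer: -4715/47728 ≈ -0.098789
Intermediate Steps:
p(V, v) = -7 - 3*v (p(V, v) = -3*v - 7 = -7 - 3*v)
r = -425 (r = (27 - 44)*(2 - 7)² = -17*(-5)² = -17*25 = -425)
(-4798 + p(61, -30))/(48153 + r) = (-4798 + (-7 - 3*(-30)))/(48153 - 425) = (-4798 + (-7 + 90))/47728 = (-4798 + 83)*(1/47728) = -4715*1/47728 = -4715/47728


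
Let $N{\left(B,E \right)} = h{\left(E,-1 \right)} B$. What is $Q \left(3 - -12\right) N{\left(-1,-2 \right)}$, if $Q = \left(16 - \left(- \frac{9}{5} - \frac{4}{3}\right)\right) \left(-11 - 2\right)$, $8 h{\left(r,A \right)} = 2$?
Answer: $\frac{3731}{4} \approx 932.75$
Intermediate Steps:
$h{\left(r,A \right)} = \frac{1}{4}$ ($h{\left(r,A \right)} = \frac{1}{8} \cdot 2 = \frac{1}{4}$)
$N{\left(B,E \right)} = \frac{B}{4}$
$Q = - \frac{3731}{15}$ ($Q = \left(16 - - \frac{47}{15}\right) \left(-13\right) = \left(16 + \left(\frac{4}{3} + \frac{9}{5}\right)\right) \left(-13\right) = \left(16 + \frac{47}{15}\right) \left(-13\right) = \frac{287}{15} \left(-13\right) = - \frac{3731}{15} \approx -248.73$)
$Q \left(3 - -12\right) N{\left(-1,-2 \right)} = - \frac{3731 \left(3 - -12\right)}{15} \cdot \frac{1}{4} \left(-1\right) = - \frac{3731 \left(3 + 12\right)}{15} \left(- \frac{1}{4}\right) = \left(- \frac{3731}{15}\right) 15 \left(- \frac{1}{4}\right) = \left(-3731\right) \left(- \frac{1}{4}\right) = \frac{3731}{4}$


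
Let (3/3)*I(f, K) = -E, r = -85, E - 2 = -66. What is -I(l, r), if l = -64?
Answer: -64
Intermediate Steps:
E = -64 (E = 2 - 66 = -64)
I(f, K) = 64 (I(f, K) = -1*(-64) = 64)
-I(l, r) = -1*64 = -64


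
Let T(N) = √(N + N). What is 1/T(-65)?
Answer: -I*√130/130 ≈ -0.087706*I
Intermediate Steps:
T(N) = √2*√N (T(N) = √(2*N) = √2*√N)
1/T(-65) = 1/(√2*√(-65)) = 1/(√2*(I*√65)) = 1/(I*√130) = -I*√130/130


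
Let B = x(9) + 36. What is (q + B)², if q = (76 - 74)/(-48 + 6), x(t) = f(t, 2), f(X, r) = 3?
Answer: 669124/441 ≈ 1517.3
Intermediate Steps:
x(t) = 3
q = -1/21 (q = 2/(-42) = 2*(-1/42) = -1/21 ≈ -0.047619)
B = 39 (B = 3 + 36 = 39)
(q + B)² = (-1/21 + 39)² = (818/21)² = 669124/441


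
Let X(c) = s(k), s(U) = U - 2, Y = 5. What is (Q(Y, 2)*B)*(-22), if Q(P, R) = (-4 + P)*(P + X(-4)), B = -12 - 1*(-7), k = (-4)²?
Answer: 2090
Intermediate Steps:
k = 16
s(U) = -2 + U
X(c) = 14 (X(c) = -2 + 16 = 14)
B = -5 (B = -12 + 7 = -5)
Q(P, R) = (-4 + P)*(14 + P) (Q(P, R) = (-4 + P)*(P + 14) = (-4 + P)*(14 + P))
(Q(Y, 2)*B)*(-22) = ((-56 + 5² + 10*5)*(-5))*(-22) = ((-56 + 25 + 50)*(-5))*(-22) = (19*(-5))*(-22) = -95*(-22) = 2090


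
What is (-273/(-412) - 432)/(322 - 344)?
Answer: 177711/9064 ≈ 19.606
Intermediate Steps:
(-273/(-412) - 432)/(322 - 344) = (-273*(-1/412) - 432)/(-22) = (273/412 - 432)*(-1/22) = -177711/412*(-1/22) = 177711/9064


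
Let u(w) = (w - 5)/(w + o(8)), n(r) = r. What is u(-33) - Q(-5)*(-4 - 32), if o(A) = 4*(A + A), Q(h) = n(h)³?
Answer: -139538/31 ≈ -4501.2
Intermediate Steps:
Q(h) = h³
o(A) = 8*A (o(A) = 4*(2*A) = 8*A)
u(w) = (-5 + w)/(64 + w) (u(w) = (w - 5)/(w + 8*8) = (-5 + w)/(w + 64) = (-5 + w)/(64 + w))
u(-33) - Q(-5)*(-4 - 32) = (-5 - 33)/(64 - 33) - (-5)³*(-4 - 32) = -38/31 - (-125)*(-36) = (1/31)*(-38) - 1*4500 = -38/31 - 4500 = -139538/31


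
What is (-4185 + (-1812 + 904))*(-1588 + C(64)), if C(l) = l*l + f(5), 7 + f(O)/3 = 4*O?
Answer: -12971871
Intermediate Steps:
f(O) = -21 + 12*O (f(O) = -21 + 3*(4*O) = -21 + 12*O)
C(l) = 39 + l² (C(l) = l*l + (-21 + 12*5) = l² + (-21 + 60) = l² + 39 = 39 + l²)
(-4185 + (-1812 + 904))*(-1588 + C(64)) = (-4185 + (-1812 + 904))*(-1588 + (39 + 64²)) = (-4185 - 908)*(-1588 + (39 + 4096)) = -5093*(-1588 + 4135) = -5093*2547 = -12971871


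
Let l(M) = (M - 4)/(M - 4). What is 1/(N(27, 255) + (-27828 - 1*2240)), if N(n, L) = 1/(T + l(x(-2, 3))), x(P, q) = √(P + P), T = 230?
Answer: -231/6945707 ≈ -3.3258e-5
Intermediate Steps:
x(P, q) = √2*√P (x(P, q) = √(2*P) = √2*√P)
l(M) = 1 (l(M) = (-4 + M)/(-4 + M) = 1)
N(n, L) = 1/231 (N(n, L) = 1/(230 + 1) = 1/231)
1/(N(27, 255) + (-27828 - 1*2240)) = 1/(1/231 + (-27828 - 1*2240)) = 1/(1/231 + (-27828 - 2240)) = 1/(1/231 - 30068) = 1/(-6945707/231) = -231/6945707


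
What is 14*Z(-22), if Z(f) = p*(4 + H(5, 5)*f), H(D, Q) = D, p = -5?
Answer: 7420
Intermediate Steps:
Z(f) = -20 - 25*f (Z(f) = -5*(4 + 5*f) = -20 - 25*f)
14*Z(-22) = 14*(-20 - 25*(-22)) = 14*(-20 + 550) = 14*530 = 7420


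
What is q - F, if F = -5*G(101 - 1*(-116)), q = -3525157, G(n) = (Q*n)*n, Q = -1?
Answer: -3760602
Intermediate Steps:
G(n) = -n**2 (G(n) = (-n)*n = -n**2)
F = 235445 (F = -(-5)*(101 - 1*(-116))**2 = -(-5)*(101 + 116)**2 = -(-5)*217**2 = -(-5)*47089 = -5*(-47089) = 235445)
q - F = -3525157 - 1*235445 = -3525157 - 235445 = -3760602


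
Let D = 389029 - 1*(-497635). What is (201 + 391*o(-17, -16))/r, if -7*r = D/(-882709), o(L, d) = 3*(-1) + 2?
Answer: -587001485/443332 ≈ -1324.1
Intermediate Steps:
o(L, d) = -1 (o(L, d) = -3 + 2 = -1)
D = 886664 (D = 389029 + 497635 = 886664)
r = 886664/6178963 (r = -886664/(7*(-882709)) = -886664*(-1)/(7*882709) = -⅐*(-886664/882709) = 886664/6178963 ≈ 0.14350)
(201 + 391*o(-17, -16))/r = (201 + 391*(-1))/(886664/6178963) = (201 - 391)*(6178963/886664) = -190*6178963/886664 = -587001485/443332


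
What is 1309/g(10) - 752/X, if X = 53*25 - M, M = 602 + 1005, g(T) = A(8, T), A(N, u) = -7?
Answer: -553/3 ≈ -184.33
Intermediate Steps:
g(T) = -7
M = 1607
X = -282 (X = 53*25 - 1*1607 = 1325 - 1607 = -282)
1309/g(10) - 752/X = 1309/(-7) - 752/(-282) = 1309*(-⅐) - 752*(-1/282) = -187 + 8/3 = -553/3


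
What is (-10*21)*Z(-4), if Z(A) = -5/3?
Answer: 350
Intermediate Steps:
Z(A) = -5/3 (Z(A) = -5*1/3 = -5/3)
(-10*21)*Z(-4) = -10*21*(-5/3) = -210*(-5/3) = 350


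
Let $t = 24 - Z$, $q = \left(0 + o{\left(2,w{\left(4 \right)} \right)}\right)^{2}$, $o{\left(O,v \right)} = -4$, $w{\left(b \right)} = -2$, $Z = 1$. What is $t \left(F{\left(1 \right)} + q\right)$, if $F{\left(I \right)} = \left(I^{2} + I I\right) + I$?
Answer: $437$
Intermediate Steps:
$q = 16$ ($q = \left(0 - 4\right)^{2} = \left(-4\right)^{2} = 16$)
$F{\left(I \right)} = I + 2 I^{2}$ ($F{\left(I \right)} = \left(I^{2} + I^{2}\right) + I = 2 I^{2} + I = I + 2 I^{2}$)
$t = 23$ ($t = 24 - 1 = 23$)
$t \left(F{\left(1 \right)} + q\right) = 23 \left(1 \left(1 + 2 \cdot 1\right) + 16\right) = 23 \left(1 \left(1 + 2\right) + 16\right) = 23 \left(1 \cdot 3 + 16\right) = 23 \left(3 + 16\right) = 23 \cdot 19 = 437$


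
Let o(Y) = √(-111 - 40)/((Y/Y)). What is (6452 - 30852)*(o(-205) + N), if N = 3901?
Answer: -95184400 - 24400*I*√151 ≈ -9.5184e+7 - 2.9983e+5*I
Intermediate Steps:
o(Y) = I*√151 (o(Y) = √(-151)/1 = (I*√151)*1 = I*√151)
(6452 - 30852)*(o(-205) + N) = (6452 - 30852)*(I*√151 + 3901) = -24400*(3901 + I*√151) = -95184400 - 24400*I*√151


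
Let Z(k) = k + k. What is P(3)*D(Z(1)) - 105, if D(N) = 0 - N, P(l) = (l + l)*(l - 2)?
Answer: -117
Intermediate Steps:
Z(k) = 2*k
P(l) = 2*l*(-2 + l) (P(l) = (2*l)*(-2 + l) = 2*l*(-2 + l))
D(N) = -N
P(3)*D(Z(1)) - 105 = (2*3*(-2 + 3))*(-2) - 105 = (2*3*1)*(-1*2) - 105 = 6*(-2) - 105 = -12 - 105 = -117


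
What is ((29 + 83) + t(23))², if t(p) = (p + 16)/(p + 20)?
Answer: 23571025/1849 ≈ 12748.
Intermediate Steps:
t(p) = (16 + p)/(20 + p)
((29 + 83) + t(23))² = ((29 + 83) + (16 + 23)/(20 + 23))² = (112 + 39/43)² = (4855/43)² = 23571025/1849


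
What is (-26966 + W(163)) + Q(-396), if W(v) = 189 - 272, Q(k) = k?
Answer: -27445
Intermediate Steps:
W(v) = -83
(-26966 + W(163)) + Q(-396) = (-26966 - 83) - 396 = -27049 - 396 = -27445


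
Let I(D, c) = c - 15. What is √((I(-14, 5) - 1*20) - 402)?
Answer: 12*I*√3 ≈ 20.785*I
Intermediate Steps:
I(D, c) = -15 + c
√((I(-14, 5) - 1*20) - 402) = √(((-15 + 5) - 1*20) - 402) = √((-10 - 20) - 402) = √(-30 - 402) = √(-432) = 12*I*√3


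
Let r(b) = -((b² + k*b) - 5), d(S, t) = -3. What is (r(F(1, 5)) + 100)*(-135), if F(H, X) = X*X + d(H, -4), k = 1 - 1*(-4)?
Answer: 66015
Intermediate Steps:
k = 5 (k = 1 + 4 = 5)
F(H, X) = -3 + X² (F(H, X) = X*X - 3 = X² - 3 = -3 + X²)
r(b) = 5 - b² - 5*b (r(b) = -((b² + 5*b) - 5) = -(-5 + b² + 5*b) = 5 - b² - 5*b)
(r(F(1, 5)) + 100)*(-135) = ((5 - (-3 + 5²)² - 5*(-3 + 5²)) + 100)*(-135) = ((5 - (-3 + 25)² - 5*(-3 + 25)) + 100)*(-135) = ((5 - 1*22² - 5*22) + 100)*(-135) = ((5 - 1*484 - 110) + 100)*(-135) = ((5 - 484 - 110) + 100)*(-135) = (-589 + 100)*(-135) = -489*(-135) = 66015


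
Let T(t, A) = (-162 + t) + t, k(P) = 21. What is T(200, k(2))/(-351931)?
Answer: -238/351931 ≈ -0.00067627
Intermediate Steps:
T(t, A) = -162 + 2*t
T(200, k(2))/(-351931) = (-162 + 2*200)/(-351931) = (-162 + 400)*(-1/351931) = 238*(-1/351931) = -238/351931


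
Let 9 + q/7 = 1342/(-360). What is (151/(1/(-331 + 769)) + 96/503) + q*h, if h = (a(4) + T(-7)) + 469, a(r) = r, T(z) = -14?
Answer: 253953039/10060 ≈ 25244.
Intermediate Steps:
q = -16037/180 (q = -63 + 7*(1342/(-360)) = -63 + 7*(1342*(-1/360)) = -63 + 7*(-671/180) = -63 - 4697/180 = -16037/180 ≈ -89.094)
h = 459 (h = (4 - 14) + 469 = -10 + 469 = 459)
(151/(1/(-331 + 769)) + 96/503) + q*h = (151/(1/(-331 + 769)) + 96/503) - 16037/180*459 = (151/(1/438) + 96*(1/503)) - 817887/20 = (151/(1/438) + 96/503) - 817887/20 = (151*438 + 96/503) - 817887/20 = (66138 + 96/503) - 817887/20 = 33267510/503 - 817887/20 = 253953039/10060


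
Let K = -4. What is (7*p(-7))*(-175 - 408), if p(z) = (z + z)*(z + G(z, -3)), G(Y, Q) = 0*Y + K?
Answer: -628474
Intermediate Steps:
G(Y, Q) = -4 (G(Y, Q) = 0*Y - 4 = 0 - 4 = -4)
p(z) = 2*z*(-4 + z) (p(z) = (z + z)*(z - 4) = (2*z)*(-4 + z) = 2*z*(-4 + z))
(7*p(-7))*(-175 - 408) = (7*(2*(-7)*(-4 - 7)))*(-175 - 408) = (7*(2*(-7)*(-11)))*(-583) = (7*154)*(-583) = 1078*(-583) = -628474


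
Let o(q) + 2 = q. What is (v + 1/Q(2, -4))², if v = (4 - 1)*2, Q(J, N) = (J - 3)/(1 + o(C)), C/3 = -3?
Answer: 256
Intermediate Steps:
C = -9 (C = 3*(-3) = -9)
o(q) = -2 + q
Q(J, N) = 3/10 - J/10 (Q(J, N) = (J - 3)/(1 + (-2 - 9)) = (-3 + J)/(1 - 11) = (-3 + J)/(-10) = (-3 + J)*(-⅒) = 3/10 - J/10)
v = 6 (v = 3*2 = 6)
(v + 1/Q(2, -4))² = (6 + 1/(3/10 - ⅒*2))² = (6 + 1/(3/10 - ⅕))² = (6 + 1/(⅒))² = (6 + 10)² = 16² = 256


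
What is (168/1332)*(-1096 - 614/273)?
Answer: -599644/4329 ≈ -138.52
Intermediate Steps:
(168/1332)*(-1096 - 614/273) = (168*(1/1332))*(-1096 - 614*1/273) = 14*(-1096 - 614/273)/111 = (14/111)*(-299822/273) = -599644/4329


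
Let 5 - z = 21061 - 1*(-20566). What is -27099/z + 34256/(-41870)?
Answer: -48528017/290452190 ≈ -0.16708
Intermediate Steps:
z = -41622 (z = 5 - (21061 - 1*(-20566)) = 5 - (21061 + 20566) = 5 - 1*41627 = 5 - 41627 = -41622)
-27099/z + 34256/(-41870) = -27099/(-41622) + 34256/(-41870) = -27099*(-1/41622) + 34256*(-1/41870) = 9033/13874 - 17128/20935 = -48528017/290452190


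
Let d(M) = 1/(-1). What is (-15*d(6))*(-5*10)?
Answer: -750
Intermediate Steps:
d(M) = -1
(-15*d(6))*(-5*10) = (-15*(-1))*(-5*10) = 15*(-50) = -750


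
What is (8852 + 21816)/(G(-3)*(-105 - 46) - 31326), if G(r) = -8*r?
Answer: -15334/17475 ≈ -0.87748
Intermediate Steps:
(8852 + 21816)/(G(-3)*(-105 - 46) - 31326) = (8852 + 21816)/((-8*(-3))*(-105 - 46) - 31326) = 30668/(24*(-151) - 31326) = 30668/(-3624 - 31326) = 30668/(-34950) = 30668*(-1/34950) = -15334/17475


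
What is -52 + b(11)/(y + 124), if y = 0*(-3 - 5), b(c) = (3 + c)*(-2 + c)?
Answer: -3161/62 ≈ -50.984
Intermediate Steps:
b(c) = (-2 + c)*(3 + c)
y = 0 (y = 0*(-8) = 0)
-52 + b(11)/(y + 124) = -52 + (-6 + 11 + 11²)/(0 + 124) = -52 + (-6 + 11 + 121)/124 = -52 + (1/124)*126 = -52 + 63/62 = -3161/62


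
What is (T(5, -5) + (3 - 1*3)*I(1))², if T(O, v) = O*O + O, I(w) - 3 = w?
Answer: 900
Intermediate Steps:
I(w) = 3 + w
T(O, v) = O + O² (T(O, v) = O² + O = O + O²)
(T(5, -5) + (3 - 1*3)*I(1))² = (5*(1 + 5) + (3 - 1*3)*(3 + 1))² = (5*6 + (3 - 3)*4)² = (30 + 0*4)² = (30 + 0)² = 30² = 900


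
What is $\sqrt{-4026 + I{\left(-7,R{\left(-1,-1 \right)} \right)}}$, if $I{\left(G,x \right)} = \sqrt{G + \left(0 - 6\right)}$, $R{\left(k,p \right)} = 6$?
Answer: $\sqrt{-4026 + i \sqrt{13}} \approx 0.0284 + 63.451 i$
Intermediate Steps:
$I{\left(G,x \right)} = \sqrt{-6 + G}$ ($I{\left(G,x \right)} = \sqrt{G + \left(0 - 6\right)} = \sqrt{G - 6} = \sqrt{-6 + G}$)
$\sqrt{-4026 + I{\left(-7,R{\left(-1,-1 \right)} \right)}} = \sqrt{-4026 + \sqrt{-6 - 7}} = \sqrt{-4026 + \sqrt{-13}} = \sqrt{-4026 + i \sqrt{13}}$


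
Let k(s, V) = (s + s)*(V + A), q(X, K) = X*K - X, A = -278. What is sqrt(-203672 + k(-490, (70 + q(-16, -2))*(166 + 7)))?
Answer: 46*I*sqrt(9422) ≈ 4465.1*I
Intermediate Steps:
q(X, K) = -X + K*X (q(X, K) = K*X - X = -X + K*X)
k(s, V) = 2*s*(-278 + V) (k(s, V) = (s + s)*(V - 278) = (2*s)*(-278 + V) = 2*s*(-278 + V))
sqrt(-203672 + k(-490, (70 + q(-16, -2))*(166 + 7))) = sqrt(-203672 + 2*(-490)*(-278 + (70 - 16*(-1 - 2))*(166 + 7))) = sqrt(-203672 + 2*(-490)*(-278 + (70 - 16*(-3))*173)) = sqrt(-203672 + 2*(-490)*(-278 + (70 + 48)*173)) = sqrt(-203672 + 2*(-490)*(-278 + 118*173)) = sqrt(-203672 + 2*(-490)*(-278 + 20414)) = sqrt(-203672 + 2*(-490)*20136) = sqrt(-203672 - 19733280) = sqrt(-19936952) = 46*I*sqrt(9422)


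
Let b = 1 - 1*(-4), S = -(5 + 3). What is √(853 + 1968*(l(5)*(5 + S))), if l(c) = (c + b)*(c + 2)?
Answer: I*√412427 ≈ 642.21*I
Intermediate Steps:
S = -8 (S = -1*8 = -8)
b = 5 (b = 1 + 4 = 5)
l(c) = (2 + c)*(5 + c) (l(c) = (c + 5)*(c + 2) = (5 + c)*(2 + c) = (2 + c)*(5 + c))
√(853 + 1968*(l(5)*(5 + S))) = √(853 + 1968*((10 + 5² + 7*5)*(5 - 8))) = √(853 + 1968*((10 + 25 + 35)*(-3))) = √(853 + 1968*(70*(-3))) = √(853 + 1968*(-210)) = √(853 - 413280) = √(-412427) = I*√412427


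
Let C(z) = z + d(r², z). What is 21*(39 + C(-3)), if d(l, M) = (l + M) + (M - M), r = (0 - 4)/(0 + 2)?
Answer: 777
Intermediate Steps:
r = -2 (r = -4/2 = -4*½ = -2)
d(l, M) = M + l (d(l, M) = (M + l) + 0 = M + l)
C(z) = 4 + 2*z (C(z) = z + (z + (-2)²) = z + (z + 4) = z + (4 + z) = 4 + 2*z)
21*(39 + C(-3)) = 21*(39 + (4 + 2*(-3))) = 21*(39 + (4 - 6)) = 21*(39 - 2) = 21*37 = 777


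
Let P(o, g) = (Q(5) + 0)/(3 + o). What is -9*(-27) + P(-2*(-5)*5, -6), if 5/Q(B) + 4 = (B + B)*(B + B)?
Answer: 1236389/5088 ≈ 243.00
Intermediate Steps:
Q(B) = 5/(-4 + 4*B²) (Q(B) = 5/(-4 + (B + B)*(B + B)) = 5/(-4 + (2*B)*(2*B)) = 5/(-4 + 4*B²))
P(o, g) = 5/(96*(3 + o)) (P(o, g) = (5/(4*(-1 + 5²)) + 0)/(3 + o) = (5/(4*(-1 + 25)) + 0)/(3 + o) = ((5/4)/24 + 0)/(3 + o) = ((5/4)*(1/24) + 0)/(3 + o) = (5/96 + 0)/(3 + o) = 5/(96*(3 + o)))
-9*(-27) + P(-2*(-5)*5, -6) = -9*(-27) + 5/(96*(3 - 2*(-5)*5)) = 243 + 5/(96*(3 + 10*5)) = 243 + 5/(96*(3 + 50)) = 243 + (5/96)/53 = 243 + (5/96)*(1/53) = 243 + 5/5088 = 1236389/5088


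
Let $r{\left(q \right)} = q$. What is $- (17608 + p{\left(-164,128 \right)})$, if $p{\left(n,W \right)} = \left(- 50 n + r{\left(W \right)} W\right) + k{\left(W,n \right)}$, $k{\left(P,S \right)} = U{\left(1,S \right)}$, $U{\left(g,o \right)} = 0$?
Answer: $-42192$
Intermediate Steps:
$k{\left(P,S \right)} = 0$
$p{\left(n,W \right)} = W^{2} - 50 n$ ($p{\left(n,W \right)} = \left(- 50 n + W W\right) + 0 = \left(- 50 n + W^{2}\right) + 0 = \left(W^{2} - 50 n\right) + 0 = W^{2} - 50 n$)
$- (17608 + p{\left(-164,128 \right)}) = - (17608 - \left(-8200 - 128^{2}\right)) = - (17608 + \left(16384 + 8200\right)) = - (17608 + 24584) = \left(-1\right) 42192 = -42192$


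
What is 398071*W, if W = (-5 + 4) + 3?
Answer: 796142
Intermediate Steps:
W = 2 (W = -1 + 3 = 2)
398071*W = 398071*2 = 796142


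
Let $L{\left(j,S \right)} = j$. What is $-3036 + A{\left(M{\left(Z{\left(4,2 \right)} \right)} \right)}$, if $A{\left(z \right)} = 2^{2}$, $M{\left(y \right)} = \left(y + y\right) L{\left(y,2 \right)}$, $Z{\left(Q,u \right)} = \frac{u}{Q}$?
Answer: $-3032$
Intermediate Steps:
$M{\left(y \right)} = 2 y^{2}$ ($M{\left(y \right)} = \left(y + y\right) y = 2 y y = 2 y^{2}$)
$A{\left(z \right)} = 4$
$-3036 + A{\left(M{\left(Z{\left(4,2 \right)} \right)} \right)} = -3036 + 4 = -3032$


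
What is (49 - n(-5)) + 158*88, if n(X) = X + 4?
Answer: 13954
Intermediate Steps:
n(X) = 4 + X
(49 - n(-5)) + 158*88 = (49 - (4 - 5)) + 158*88 = (49 - 1*(-1)) + 13904 = (49 + 1) + 13904 = 50 + 13904 = 13954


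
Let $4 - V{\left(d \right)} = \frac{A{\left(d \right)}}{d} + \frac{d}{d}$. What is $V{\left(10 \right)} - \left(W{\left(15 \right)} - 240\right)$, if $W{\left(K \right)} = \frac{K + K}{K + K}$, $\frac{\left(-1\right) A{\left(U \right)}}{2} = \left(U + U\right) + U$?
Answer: $248$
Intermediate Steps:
$A{\left(U \right)} = - 6 U$ ($A{\left(U \right)} = - 2 \left(\left(U + U\right) + U\right) = - 2 \left(2 U + U\right) = - 2 \cdot 3 U = - 6 U$)
$W{\left(K \right)} = 1$ ($W{\left(K \right)} = \frac{2 K}{2 K} = 2 K \frac{1}{2 K} = 1$)
$V{\left(d \right)} = 9$ ($V{\left(d \right)} = 4 - \left(\frac{\left(-6\right) d}{d} + \frac{d}{d}\right) = 4 - \left(-6 + 1\right) = 4 - -5 = 4 + 5 = 9$)
$V{\left(10 \right)} - \left(W{\left(15 \right)} - 240\right) = 9 - \left(1 - 240\right) = 9 - -239 = 9 + 239 = 248$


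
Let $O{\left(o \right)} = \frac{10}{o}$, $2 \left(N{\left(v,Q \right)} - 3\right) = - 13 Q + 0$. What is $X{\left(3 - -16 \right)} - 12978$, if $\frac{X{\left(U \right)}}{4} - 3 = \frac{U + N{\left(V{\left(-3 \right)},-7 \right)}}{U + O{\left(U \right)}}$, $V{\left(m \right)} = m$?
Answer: $- \frac{4805256}{371} \approx -12952.0$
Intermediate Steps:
$N{\left(v,Q \right)} = 3 - \frac{13 Q}{2}$ ($N{\left(v,Q \right)} = 3 + \frac{- 13 Q + 0}{2} = 3 + \frac{\left(-13\right) Q}{2} = 3 - \frac{13 Q}{2}$)
$X{\left(U \right)} = 12 + \frac{4 \left(\frac{97}{2} + U\right)}{U + \frac{10}{U}}$ ($X{\left(U \right)} = 12 + 4 \frac{U + \left(3 - - \frac{91}{2}\right)}{U + \frac{10}{U}} = 12 + 4 \frac{U + \left(3 + \frac{91}{2}\right)}{U + \frac{10}{U}} = 12 + 4 \frac{U + \frac{97}{2}}{U + \frac{10}{U}} = 12 + 4 \frac{\frac{97}{2} + U}{U + \frac{10}{U}} = 12 + \frac{4 \left(\frac{97}{2} + U\right)}{U + \frac{10}{U}}$)
$X{\left(3 - -16 \right)} - 12978 = \frac{2 \left(60 + \left(3 - -16\right) \left(97 + 8 \left(3 - -16\right)\right)\right)}{10 + \left(3 - -16\right)^{2}} - 12978 = \frac{2 \left(60 + \left(3 + 16\right) \left(97 + 8 \left(3 + 16\right)\right)\right)}{10 + \left(3 + 16\right)^{2}} - 12978 = \frac{2 \left(60 + 19 \left(97 + 8 \cdot 19\right)\right)}{10 + 19^{2}} - 12978 = \frac{2 \left(60 + 19 \left(97 + 152\right)\right)}{10 + 361} - 12978 = \frac{2 \left(60 + 19 \cdot 249\right)}{371} - 12978 = 2 \cdot \frac{1}{371} \left(60 + 4731\right) - 12978 = 2 \cdot \frac{1}{371} \cdot 4791 - 12978 = \frac{9582}{371} - 12978 = - \frac{4805256}{371}$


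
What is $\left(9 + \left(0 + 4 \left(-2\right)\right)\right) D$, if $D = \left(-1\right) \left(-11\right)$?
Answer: $11$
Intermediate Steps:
$D = 11$
$\left(9 + \left(0 + 4 \left(-2\right)\right)\right) D = \left(9 + \left(0 + 4 \left(-2\right)\right)\right) 11 = \left(9 + \left(0 - 8\right)\right) 11 = \left(9 - 8\right) 11 = 1 \cdot 11 = 11$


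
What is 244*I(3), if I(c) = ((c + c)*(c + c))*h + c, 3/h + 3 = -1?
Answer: -5856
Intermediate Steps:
h = -¾ (h = 3/(-3 - 1) = 3/(-4) = 3*(-¼) = -¾ ≈ -0.75000)
I(c) = c - 3*c² (I(c) = ((c + c)*(c + c))*(-¾) + c = ((2*c)*(2*c))*(-¾) + c = (4*c²)*(-¾) + c = -3*c² + c = c - 3*c²)
244*I(3) = 244*(3*(1 - 3*3)) = 244*(3*(1 - 9)) = 244*(3*(-8)) = 244*(-24) = -5856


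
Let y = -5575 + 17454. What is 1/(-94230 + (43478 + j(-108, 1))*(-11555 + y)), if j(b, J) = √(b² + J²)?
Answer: 259123/3625792696206 - √11665/604298782701 ≈ 7.1288e-8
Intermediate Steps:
y = 11879
j(b, J) = √(J² + b²)
1/(-94230 + (43478 + j(-108, 1))*(-11555 + y)) = 1/(-94230 + (43478 + √(1² + (-108)²))*(-11555 + 11879)) = 1/(-94230 + (43478 + √(1 + 11664))*324) = 1/(-94230 + (43478 + √11665)*324) = 1/(-94230 + (14086872 + 324*√11665)) = 1/(13992642 + 324*√11665)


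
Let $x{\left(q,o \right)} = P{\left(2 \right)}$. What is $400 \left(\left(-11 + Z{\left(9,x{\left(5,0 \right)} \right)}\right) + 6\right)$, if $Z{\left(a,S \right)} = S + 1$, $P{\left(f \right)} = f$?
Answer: $-800$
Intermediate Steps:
$x{\left(q,o \right)} = 2$
$Z{\left(a,S \right)} = 1 + S$
$400 \left(\left(-11 + Z{\left(9,x{\left(5,0 \right)} \right)}\right) + 6\right) = 400 \left(\left(-11 + \left(1 + 2\right)\right) + 6\right) = 400 \left(\left(-11 + 3\right) + 6\right) = 400 \left(-8 + 6\right) = 400 \left(-2\right) = -800$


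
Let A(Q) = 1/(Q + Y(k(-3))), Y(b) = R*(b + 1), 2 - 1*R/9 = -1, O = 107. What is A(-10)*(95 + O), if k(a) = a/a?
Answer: 101/22 ≈ 4.5909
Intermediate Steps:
R = 27 (R = 18 - 9*(-1) = 18 + 9 = 27)
k(a) = 1
Y(b) = 27 + 27*b (Y(b) = 27*(b + 1) = 27*(1 + b) = 27 + 27*b)
A(Q) = 1/(54 + Q) (A(Q) = 1/(Q + (27 + 27*1)) = 1/(Q + (27 + 27)) = 1/(Q + 54) = 1/(54 + Q))
A(-10)*(95 + O) = (95 + 107)/(54 - 10) = 202/44 = (1/44)*202 = 101/22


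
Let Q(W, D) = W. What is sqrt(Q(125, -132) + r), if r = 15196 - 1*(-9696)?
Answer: sqrt(25017) ≈ 158.17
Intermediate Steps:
r = 24892 (r = 15196 + 9696 = 24892)
sqrt(Q(125, -132) + r) = sqrt(125 + 24892) = sqrt(25017)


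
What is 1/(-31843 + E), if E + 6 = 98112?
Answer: 1/66263 ≈ 1.5091e-5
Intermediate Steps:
E = 98106 (E = -6 + 98112 = 98106)
1/(-31843 + E) = 1/(-31843 + 98106) = 1/66263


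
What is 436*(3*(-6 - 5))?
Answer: -14388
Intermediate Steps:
436*(3*(-6 - 5)) = 436*(3*(-11)) = 436*(-33) = -14388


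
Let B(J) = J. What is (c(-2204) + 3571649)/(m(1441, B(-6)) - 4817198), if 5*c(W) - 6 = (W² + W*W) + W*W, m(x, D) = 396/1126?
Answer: -18258708737/13560411380 ≈ -1.3465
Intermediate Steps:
m(x, D) = 198/563 (m(x, D) = 396*(1/1126) = 198/563)
c(W) = 6/5 + 3*W²/5 (c(W) = 6/5 + ((W² + W*W) + W*W)/5 = 6/5 + ((W² + W²) + W²)/5 = 6/5 + (2*W² + W²)/5 = 6/5 + (3*W²)/5 = 6/5 + 3*W²/5)
(c(-2204) + 3571649)/(m(1441, B(-6)) - 4817198) = ((6/5 + (⅗)*(-2204)²) + 3571649)/(198/563 - 4817198) = ((6/5 + (⅗)*4857616) + 3571649)/(-2712082276/563) = ((6/5 + 14572848/5) + 3571649)*(-563/2712082276) = (14572854/5 + 3571649)*(-563/2712082276) = (32431099/5)*(-563/2712082276) = -18258708737/13560411380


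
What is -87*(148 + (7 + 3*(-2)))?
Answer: -12963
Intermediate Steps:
-87*(148 + (7 + 3*(-2))) = -87*(148 + (7 - 6)) = -87*(148 + 1) = -87*149 = -12963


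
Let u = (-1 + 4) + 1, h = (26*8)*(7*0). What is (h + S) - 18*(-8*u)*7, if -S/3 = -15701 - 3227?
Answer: 60816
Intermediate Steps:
h = 0 (h = 208*0 = 0)
u = 4 (u = 3 + 1 = 4)
S = 56784 (S = -3*(-15701 - 3227) = -3*(-18928) = 56784)
(h + S) - 18*(-8*u)*7 = (0 + 56784) - 18*(-8*4)*7 = 56784 - (-576)*7 = 56784 - 18*(-224) = 56784 + 4032 = 60816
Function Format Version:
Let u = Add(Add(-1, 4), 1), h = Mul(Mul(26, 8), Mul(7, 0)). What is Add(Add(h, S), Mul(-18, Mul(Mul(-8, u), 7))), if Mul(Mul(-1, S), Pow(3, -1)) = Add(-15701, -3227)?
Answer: 60816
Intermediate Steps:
h = 0 (h = Mul(208, 0) = 0)
u = 4 (u = Add(3, 1) = 4)
S = 56784 (S = Mul(-3, Add(-15701, -3227)) = Mul(-3, -18928) = 56784)
Add(Add(h, S), Mul(-18, Mul(Mul(-8, u), 7))) = Add(Add(0, 56784), Mul(-18, Mul(Mul(-8, 4), 7))) = Add(56784, Mul(-18, Mul(-32, 7))) = Add(56784, Mul(-18, -224)) = Add(56784, 4032) = 60816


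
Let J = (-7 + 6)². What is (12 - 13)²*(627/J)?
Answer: 627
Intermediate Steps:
J = 1 (J = (-1)² = 1)
(12 - 13)²*(627/J) = (12 - 13)²*(627/1) = (-1)²*(627*1) = 1*627 = 627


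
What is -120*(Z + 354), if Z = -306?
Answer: -5760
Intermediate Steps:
-120*(Z + 354) = -120*(-306 + 354) = -120*48 = -5760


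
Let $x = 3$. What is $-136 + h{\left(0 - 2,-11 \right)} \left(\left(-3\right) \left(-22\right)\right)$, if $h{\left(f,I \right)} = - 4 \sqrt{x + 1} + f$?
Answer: $-796$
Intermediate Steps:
$h{\left(f,I \right)} = -8 + f$ ($h{\left(f,I \right)} = - 4 \sqrt{3 + 1} + f = - 4 \sqrt{4} + f = \left(-4\right) 2 + f = -8 + f$)
$-136 + h{\left(0 - 2,-11 \right)} \left(\left(-3\right) \left(-22\right)\right) = -136 + \left(-8 + \left(0 - 2\right)\right) \left(\left(-3\right) \left(-22\right)\right) = -136 + \left(-8 + \left(0 - 2\right)\right) 66 = -136 + \left(-8 - 2\right) 66 = -136 - 660 = -796$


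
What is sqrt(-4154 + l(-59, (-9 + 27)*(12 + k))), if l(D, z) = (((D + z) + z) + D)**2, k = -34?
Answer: sqrt(823946) ≈ 907.71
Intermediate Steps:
l(D, z) = (2*D + 2*z)**2 (l(D, z) = ((D + 2*z) + D)**2 = (2*D + 2*z)**2)
sqrt(-4154 + l(-59, (-9 + 27)*(12 + k))) = sqrt(-4154 + 4*(-59 + (-9 + 27)*(12 - 34))**2) = sqrt(-4154 + 4*(-59 + 18*(-22))**2) = sqrt(-4154 + 4*(-59 - 396)**2) = sqrt(-4154 + 4*(-455)**2) = sqrt(-4154 + 4*207025) = sqrt(-4154 + 828100) = sqrt(823946)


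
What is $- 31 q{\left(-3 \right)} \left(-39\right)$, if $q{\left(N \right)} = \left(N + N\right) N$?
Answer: $21762$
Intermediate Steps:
$q{\left(N \right)} = 2 N^{2}$ ($q{\left(N \right)} = 2 N N = 2 N^{2}$)
$- 31 q{\left(-3 \right)} \left(-39\right) = - 31 \cdot 2 \left(-3\right)^{2} \left(-39\right) = - 31 \cdot 2 \cdot 9 \left(-39\right) = \left(-31\right) 18 \left(-39\right) = \left(-558\right) \left(-39\right) = 21762$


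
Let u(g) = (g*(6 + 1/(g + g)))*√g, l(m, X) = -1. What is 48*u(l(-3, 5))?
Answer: -264*I ≈ -264.0*I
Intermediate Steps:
u(g) = g^(3/2)*(6 + 1/(2*g)) (u(g) = (g*(6 + 1/(2*g)))*√g = g^(3/2)*(6 + 1/(2*g)))
48*u(l(-3, 5)) = 48*(√(-1)*(1 + 12*(-1))/2) = 48*(I*(1 - 12)/2) = 48*((½)*I*(-11)) = 48*(-11*I/2) = -264*I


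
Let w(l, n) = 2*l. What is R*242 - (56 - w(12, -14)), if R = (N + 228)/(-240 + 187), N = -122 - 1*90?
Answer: -5568/53 ≈ -105.06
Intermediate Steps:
N = -212 (N = -122 - 90 = -212)
R = -16/53 (R = (-212 + 228)/(-240 + 187) = 16/(-53) = 16*(-1/53) = -16/53 ≈ -0.30189)
R*242 - (56 - w(12, -14)) = -16/53*242 - (56 - 2*12) = -3872/53 - (56 - 1*24) = -3872/53 - (56 - 24) = -3872/53 - 1*32 = -3872/53 - 32 = -5568/53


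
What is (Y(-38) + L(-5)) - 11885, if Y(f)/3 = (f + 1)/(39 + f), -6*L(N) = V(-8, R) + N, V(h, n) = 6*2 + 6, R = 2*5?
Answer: -71989/6 ≈ -11998.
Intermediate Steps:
R = 10
V(h, n) = 18 (V(h, n) = 12 + 6 = 18)
L(N) = -3 - N/6 (L(N) = -(18 + N)/6 = -3 - N/6)
Y(f) = 3*(1 + f)/(39 + f) (Y(f) = 3*((f + 1)/(39 + f)) = 3*((1 + f)/(39 + f)) = 3*(1 + f)/(39 + f))
(Y(-38) + L(-5)) - 11885 = (3*(1 - 38)/(39 - 38) + (-3 - 1/6*(-5))) - 11885 = (3*(-37)/1 + (-3 + 5/6)) - 11885 = (3*1*(-37) - 13/6) - 11885 = (-111 - 13/6) - 11885 = -679/6 - 11885 = -71989/6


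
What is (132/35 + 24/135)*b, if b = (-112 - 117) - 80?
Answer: -128132/105 ≈ -1220.3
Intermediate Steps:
b = -309 (b = -229 - 80 = -309)
(132/35 + 24/135)*b = (132/35 + 24/135)*(-309) = (132*(1/35) + 24*(1/135))*(-309) = (132/35 + 8/45)*(-309) = (1244/315)*(-309) = -128132/105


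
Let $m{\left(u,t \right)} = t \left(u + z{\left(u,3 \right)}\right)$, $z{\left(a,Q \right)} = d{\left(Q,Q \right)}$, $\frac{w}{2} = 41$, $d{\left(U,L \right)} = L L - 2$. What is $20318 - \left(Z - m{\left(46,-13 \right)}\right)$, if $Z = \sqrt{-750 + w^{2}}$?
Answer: $19629 - \sqrt{5974} \approx 19552.0$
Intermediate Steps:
$d{\left(U,L \right)} = -2 + L^{2}$ ($d{\left(U,L \right)} = L^{2} - 2 = -2 + L^{2}$)
$w = 82$ ($w = 2 \cdot 41 = 82$)
$z{\left(a,Q \right)} = -2 + Q^{2}$
$m{\left(u,t \right)} = t \left(7 + u\right)$ ($m{\left(u,t \right)} = t \left(u - \left(2 - 3^{2}\right)\right) = t \left(u + \left(-2 + 9\right)\right) = t \left(u + 7\right) = t \left(7 + u\right)$)
$Z = \sqrt{5974}$ ($Z = \sqrt{-750 + 82^{2}} = \sqrt{-750 + 6724} = \sqrt{5974} \approx 77.292$)
$20318 - \left(Z - m{\left(46,-13 \right)}\right) = 20318 - \left(\sqrt{5974} - - 13 \left(7 + 46\right)\right) = 20318 - \left(\sqrt{5974} - \left(-13\right) 53\right) = 20318 - \left(\sqrt{5974} - -689\right) = 20318 - \left(\sqrt{5974} + 689\right) = 20318 - \left(689 + \sqrt{5974}\right) = 19629 - \sqrt{5974}$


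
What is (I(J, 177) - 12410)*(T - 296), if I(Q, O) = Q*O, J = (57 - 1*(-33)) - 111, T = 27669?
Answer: -441444371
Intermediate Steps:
J = -21 (J = (57 + 33) - 111 = 90 - 111 = -21)
I(Q, O) = O*Q
(I(J, 177) - 12410)*(T - 296) = (177*(-21) - 12410)*(27669 - 296) = (-3717 - 12410)*27373 = -16127*27373 = -441444371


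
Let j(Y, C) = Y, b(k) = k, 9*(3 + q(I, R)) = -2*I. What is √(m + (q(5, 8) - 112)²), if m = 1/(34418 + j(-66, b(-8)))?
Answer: √80540932465507/77292 ≈ 116.11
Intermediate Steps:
q(I, R) = -3 - 2*I/9 (q(I, R) = -3 + (-2*I)/9 = -3 - 2*I/9)
m = 1/34352 (m = 1/(34418 - 66) = 1/34352 ≈ 2.9110e-5)
√(m + (q(5, 8) - 112)²) = √(1/34352 + ((-3 - 2/9*5) - 112)²) = √(1/34352 + ((-3 - 10/9) - 112)²) = √(1/34352 + (-37/9 - 112)²) = √(1/34352 + (-1045/9)²) = √(1/34352 + 1092025/81) = √(37513242881/2782512) = √80540932465507/77292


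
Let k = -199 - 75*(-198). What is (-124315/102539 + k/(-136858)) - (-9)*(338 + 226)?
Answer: 71214425975953/14033282462 ≈ 5074.7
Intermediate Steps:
k = 14651 (k = -199 + 14850 = 14651)
(-124315/102539 + k/(-136858)) - (-9)*(338 + 226) = (-124315/102539 + 14651/(-136858)) - (-9)*(338 + 226) = (-124315*1/102539 + 14651*(-1/136858)) - (-9)*564 = (-124315/102539 - 14651/136858) - 1*(-5076) = -18515801159/14033282462 + 5076 = 71214425975953/14033282462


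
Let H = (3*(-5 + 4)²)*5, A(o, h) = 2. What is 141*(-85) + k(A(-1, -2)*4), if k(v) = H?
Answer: -11970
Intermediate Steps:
H = 15 (H = (3*(-1)²)*5 = (3*1)*5 = 3*5 = 15)
k(v) = 15
141*(-85) + k(A(-1, -2)*4) = 141*(-85) + 15 = -11985 + 15 = -11970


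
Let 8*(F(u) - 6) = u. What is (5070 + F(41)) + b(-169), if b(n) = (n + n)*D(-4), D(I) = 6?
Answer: 24425/8 ≈ 3053.1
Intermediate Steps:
F(u) = 6 + u/8
b(n) = 12*n (b(n) = (n + n)*6 = (2*n)*6 = 12*n)
(5070 + F(41)) + b(-169) = (5070 + (6 + (⅛)*41)) + 12*(-169) = (5070 + (6 + 41/8)) - 2028 = (5070 + 89/8) - 2028 = 40649/8 - 2028 = 24425/8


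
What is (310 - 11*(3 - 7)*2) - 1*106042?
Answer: -105644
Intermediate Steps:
(310 - 11*(3 - 7)*2) - 1*106042 = (310 - (-44)*2) - 106042 = (310 - 11*(-8)) - 106042 = (310 + 88) - 106042 = 398 - 106042 = -105644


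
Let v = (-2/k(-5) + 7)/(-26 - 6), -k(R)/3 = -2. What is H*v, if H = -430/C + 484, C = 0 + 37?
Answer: -14565/148 ≈ -98.412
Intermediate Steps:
k(R) = 6 (k(R) = -3*(-2) = 6)
C = 37
v = -5/24 (v = (-2/6 + 7)/(-26 - 6) = (-2*⅙ + 7)/(-32) = (-⅓ + 7)*(-1/32) = (20/3)*(-1/32) = -5/24 ≈ -0.20833)
H = 17478/37 (H = -430/37 + 484 = 17478/37 ≈ 472.38)
H*v = (17478/37)*(-5/24) = -14565/148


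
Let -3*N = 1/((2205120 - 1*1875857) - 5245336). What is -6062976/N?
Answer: -89418097839744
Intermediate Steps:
N = 1/14748219 (N = -1/(3*((2205120 - 1*1875857) - 5245336)) = -1/(3*((2205120 - 1875857) - 5245336)) = -1/(3*(329263 - 5245336)) = -⅓/(-4916073) = -⅓*(-1/4916073) = 1/14748219 ≈ 6.7805e-8)
-6062976/N = -6062976/1/14748219 = -6062976*14748219 = -89418097839744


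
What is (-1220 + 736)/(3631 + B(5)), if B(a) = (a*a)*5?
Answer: -121/939 ≈ -0.12886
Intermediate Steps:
B(a) = 5*a² (B(a) = a²*5 = 5*a²)
(-1220 + 736)/(3631 + B(5)) = (-1220 + 736)/(3631 + 5*5²) = -484/(3631 + 5*25) = -484/(3631 + 125) = -484/3756 = -484*1/3756 = -121/939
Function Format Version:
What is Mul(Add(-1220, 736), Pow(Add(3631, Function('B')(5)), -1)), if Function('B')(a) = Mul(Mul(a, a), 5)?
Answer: Rational(-121, 939) ≈ -0.12886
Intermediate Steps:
Function('B')(a) = Mul(5, Pow(a, 2)) (Function('B')(a) = Mul(Pow(a, 2), 5) = Mul(5, Pow(a, 2)))
Mul(Add(-1220, 736), Pow(Add(3631, Function('B')(5)), -1)) = Mul(Add(-1220, 736), Pow(Add(3631, Mul(5, Pow(5, 2))), -1)) = Mul(-484, Pow(Add(3631, Mul(5, 25)), -1)) = Mul(-484, Pow(Add(3631, 125), -1)) = Mul(-484, Pow(3756, -1)) = Mul(-484, Rational(1, 3756)) = Rational(-121, 939)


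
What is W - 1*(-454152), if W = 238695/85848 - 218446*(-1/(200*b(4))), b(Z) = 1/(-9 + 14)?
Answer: 65761847327/143080 ≈ 4.5962e+5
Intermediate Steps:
b(Z) = ⅕ (b(Z) = 1/5 = ⅕)
W = 781779167/143080 (W = 238695/85848 - 218446/((⅕)*(-200)) = 238695*(1/85848) - 218446/(-40) = 79565/28616 - 218446*(-1/40) = 79565/28616 + 109223/20 = 781779167/143080 ≈ 5463.9)
W - 1*(-454152) = 781779167/143080 - 1*(-454152) = 781779167/143080 + 454152 = 65761847327/143080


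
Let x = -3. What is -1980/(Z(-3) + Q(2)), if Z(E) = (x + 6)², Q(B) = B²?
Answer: -1980/13 ≈ -152.31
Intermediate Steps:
Z(E) = 9 (Z(E) = (-3 + 6)² = 3² = 9)
-1980/(Z(-3) + Q(2)) = -1980/(9 + 2²) = -1980/(9 + 4) = -1980/13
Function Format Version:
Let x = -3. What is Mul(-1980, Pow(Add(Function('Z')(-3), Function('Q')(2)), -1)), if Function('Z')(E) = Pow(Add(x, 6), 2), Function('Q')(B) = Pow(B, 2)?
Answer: Rational(-1980, 13) ≈ -152.31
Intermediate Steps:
Function('Z')(E) = 9 (Function('Z')(E) = Pow(Add(-3, 6), 2) = Pow(3, 2) = 9)
Mul(-1980, Pow(Add(Function('Z')(-3), Function('Q')(2)), -1)) = Mul(-1980, Pow(Add(9, Pow(2, 2)), -1)) = Mul(-1980, Pow(Add(9, 4), -1)) = Mul(-1980, Pow(13, -1)) = Mul(-1980, Rational(1, 13)) = Rational(-1980, 13)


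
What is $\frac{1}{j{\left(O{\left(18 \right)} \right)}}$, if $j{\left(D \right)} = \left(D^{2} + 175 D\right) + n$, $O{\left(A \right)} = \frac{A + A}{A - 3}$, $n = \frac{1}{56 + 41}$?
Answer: $\frac{2425}{1032493} \approx 0.0023487$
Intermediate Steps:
$n = \frac{1}{97} \approx 0.010309$
$O{\left(A \right)} = \frac{2 A}{-3 + A}$
$j{\left(D \right)} = \frac{1}{97} + D^{2} + 175 D$ ($j{\left(D \right)} = \left(D^{2} + 175 D\right) + \frac{1}{97} = \frac{1}{97} + D^{2} + 175 D$)
$\frac{1}{j{\left(O{\left(18 \right)} \right)}} = \frac{1}{\frac{1}{97} + \left(2 \cdot 18 \frac{1}{-3 + 18}\right)^{2} + 175 \cdot 2 \cdot 18 \frac{1}{-3 + 18}} = \frac{1}{\frac{1}{97} + \left(2 \cdot 18 \cdot \frac{1}{15}\right)^{2} + 175 \cdot 2 \cdot 18 \cdot \frac{1}{15}} = \frac{1}{\frac{1}{97} + \left(\frac{12}{5}\right)^{2} + 175 \cdot \frac{12}{5}} = \frac{1}{\frac{1}{97} + \frac{144}{25} + 420} = \frac{1}{\frac{1032493}{2425}} = \frac{2425}{1032493}$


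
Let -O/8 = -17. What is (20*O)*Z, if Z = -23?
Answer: -62560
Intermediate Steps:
O = 136 (O = -8*(-17) = 136)
(20*O)*Z = (20*136)*(-23) = 2720*(-23) = -62560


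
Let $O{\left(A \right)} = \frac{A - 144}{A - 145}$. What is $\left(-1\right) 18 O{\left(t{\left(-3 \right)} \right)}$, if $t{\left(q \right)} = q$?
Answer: $- \frac{1323}{74} \approx -17.878$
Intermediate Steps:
$O{\left(A \right)} = \frac{-144 + A}{-145 + A}$
$\left(-1\right) 18 O{\left(t{\left(-3 \right)} \right)} = \left(-1\right) 18 \frac{-144 - 3}{-145 - 3} = - 18 \frac{1}{-148} \left(-147\right) = - 18 \left(\left(- \frac{1}{148}\right) \left(-147\right)\right) = \left(-18\right) \frac{147}{148} = - \frac{1323}{74}$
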